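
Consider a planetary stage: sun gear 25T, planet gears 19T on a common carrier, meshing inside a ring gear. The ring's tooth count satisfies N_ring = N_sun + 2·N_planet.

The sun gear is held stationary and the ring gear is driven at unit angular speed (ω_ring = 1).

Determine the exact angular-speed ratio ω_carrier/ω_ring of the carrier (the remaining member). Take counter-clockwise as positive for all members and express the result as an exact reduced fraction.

N_ring = 25 + 2·19 = 63
25(ω_s−ω_c) = −63(ω_r−ω_c),  ω_s=0, ω_r=1
25(0−ω_c) = −63(1−ω_c)  ⇒  88ω_c = 63  ⇒  ω_c = 63/88
ω_c/ω_r = 63/88

63/88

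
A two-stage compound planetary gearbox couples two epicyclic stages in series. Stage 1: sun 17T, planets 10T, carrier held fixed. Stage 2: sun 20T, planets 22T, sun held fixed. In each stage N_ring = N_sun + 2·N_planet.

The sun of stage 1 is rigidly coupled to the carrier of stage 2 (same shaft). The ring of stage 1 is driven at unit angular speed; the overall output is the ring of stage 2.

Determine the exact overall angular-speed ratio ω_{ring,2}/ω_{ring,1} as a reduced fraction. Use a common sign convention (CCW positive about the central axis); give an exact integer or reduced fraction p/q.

-777/272

Stage 1: N_ring = 17 + 2·10 = 37
Stage 1: 17(ω_s−ω_c) = −37(ω_r−ω_c),  ω_c=0, ω_r=1
Stage 1: ω_s = 0 − (37/17)(1−0) = -37/17
  ⇒ ω_s¹/ω_r¹ = -37/17
Stage 2: N_ring = 20 + 2·22 = 64
Stage 2: 20(ω_s−ω_c) = −64(ω_r−ω_c),  ω_s=0, ω_c=1
Stage 2: ω_r = 1 − (20/64)(0−1) = 21/16
  ⇒ ω_r²/ω_c² = 21/16
Coupling ω_c² = ω_s¹ ⇒ overall = -37/17 × 21/16 = -777/272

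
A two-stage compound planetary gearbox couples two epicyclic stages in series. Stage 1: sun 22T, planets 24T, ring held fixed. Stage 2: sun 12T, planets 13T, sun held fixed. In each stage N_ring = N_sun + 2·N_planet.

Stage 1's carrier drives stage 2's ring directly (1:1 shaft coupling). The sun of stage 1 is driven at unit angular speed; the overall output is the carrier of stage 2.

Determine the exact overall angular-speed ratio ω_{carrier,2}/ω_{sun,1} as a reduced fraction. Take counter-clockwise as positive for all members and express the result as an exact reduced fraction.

209/1150

Stage 1: N_ring = 22 + 2·24 = 70
Stage 1: 22(ω_s−ω_c) = −70(ω_r−ω_c),  ω_r=0, ω_s=1
Stage 1: 22(1−ω_c) = −70(0−ω_c)  ⇒  92ω_c = 22  ⇒  ω_c = 11/46
  ⇒ ω_c¹/ω_s¹ = 11/46
Stage 2: N_ring = 12 + 2·13 = 38
Stage 2: 12(ω_s−ω_c) = −38(ω_r−ω_c),  ω_s=0, ω_r=1
Stage 2: 12(0−ω_c) = −38(1−ω_c)  ⇒  50ω_c = 38  ⇒  ω_c = 19/25
  ⇒ ω_c²/ω_r² = 19/25
Coupling ω_r² = ω_c¹ ⇒ overall = 11/46 × 19/25 = 209/1150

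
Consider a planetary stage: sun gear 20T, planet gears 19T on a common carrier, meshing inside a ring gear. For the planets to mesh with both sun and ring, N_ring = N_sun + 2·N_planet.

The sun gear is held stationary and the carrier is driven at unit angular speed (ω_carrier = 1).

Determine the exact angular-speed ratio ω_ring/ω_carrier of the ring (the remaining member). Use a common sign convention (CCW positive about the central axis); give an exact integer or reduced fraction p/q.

N_ring = 20 + 2·19 = 58
20(ω_s−ω_c) = −58(ω_r−ω_c),  ω_s=0, ω_c=1
ω_r = 1 − (20/58)(0−1) = 39/29
ω_r/ω_c = 39/29

39/29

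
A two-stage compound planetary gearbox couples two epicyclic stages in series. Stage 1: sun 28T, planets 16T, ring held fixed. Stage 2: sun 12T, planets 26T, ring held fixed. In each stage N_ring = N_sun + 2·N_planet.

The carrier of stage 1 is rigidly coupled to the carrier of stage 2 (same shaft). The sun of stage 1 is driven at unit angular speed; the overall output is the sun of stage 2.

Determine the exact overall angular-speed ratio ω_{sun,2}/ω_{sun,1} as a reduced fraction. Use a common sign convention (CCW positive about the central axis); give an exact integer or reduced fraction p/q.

133/66

Stage 1: N_ring = 28 + 2·16 = 60
Stage 1: 28(ω_s−ω_c) = −60(ω_r−ω_c),  ω_r=0, ω_s=1
Stage 1: 28(1−ω_c) = −60(0−ω_c)  ⇒  88ω_c = 28  ⇒  ω_c = 7/22
  ⇒ ω_c¹/ω_s¹ = 7/22
Stage 2: N_ring = 12 + 2·26 = 64
Stage 2: 12(ω_s−ω_c) = −64(ω_r−ω_c),  ω_r=0, ω_c=1
Stage 2: ω_s = 1 − (64/12)(0−1) = 19/3
  ⇒ ω_s²/ω_c² = 19/3
Coupling ω_c² = ω_c¹ ⇒ overall = 7/22 × 19/3 = 133/66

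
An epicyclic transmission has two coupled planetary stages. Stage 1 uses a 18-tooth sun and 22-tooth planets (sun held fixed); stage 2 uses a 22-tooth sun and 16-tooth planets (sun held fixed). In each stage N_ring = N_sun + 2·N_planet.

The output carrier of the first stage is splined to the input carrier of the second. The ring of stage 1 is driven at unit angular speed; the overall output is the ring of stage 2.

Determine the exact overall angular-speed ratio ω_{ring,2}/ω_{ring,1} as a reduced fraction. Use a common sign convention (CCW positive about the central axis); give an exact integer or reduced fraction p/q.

Stage 1: N_ring = 18 + 2·22 = 62
Stage 1: 18(ω_s−ω_c) = −62(ω_r−ω_c),  ω_s=0, ω_r=1
Stage 1: 18(0−ω_c) = −62(1−ω_c)  ⇒  80ω_c = 62  ⇒  ω_c = 31/40
  ⇒ ω_c¹/ω_r¹ = 31/40
Stage 2: N_ring = 22 + 2·16 = 54
Stage 2: 22(ω_s−ω_c) = −54(ω_r−ω_c),  ω_s=0, ω_c=1
Stage 2: ω_r = 1 − (22/54)(0−1) = 38/27
  ⇒ ω_r²/ω_c² = 38/27
Coupling ω_c² = ω_c¹ ⇒ overall = 31/40 × 38/27 = 589/540

589/540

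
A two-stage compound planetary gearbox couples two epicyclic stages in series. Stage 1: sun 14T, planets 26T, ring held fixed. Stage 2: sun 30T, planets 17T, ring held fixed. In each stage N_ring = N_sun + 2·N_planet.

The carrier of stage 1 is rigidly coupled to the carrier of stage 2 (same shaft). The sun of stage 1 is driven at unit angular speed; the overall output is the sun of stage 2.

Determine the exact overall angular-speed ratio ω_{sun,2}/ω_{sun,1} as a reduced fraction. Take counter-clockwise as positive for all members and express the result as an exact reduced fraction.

329/600

Stage 1: N_ring = 14 + 2·26 = 66
Stage 1: 14(ω_s−ω_c) = −66(ω_r−ω_c),  ω_r=0, ω_s=1
Stage 1: 14(1−ω_c) = −66(0−ω_c)  ⇒  80ω_c = 14  ⇒  ω_c = 7/40
  ⇒ ω_c¹/ω_s¹ = 7/40
Stage 2: N_ring = 30 + 2·17 = 64
Stage 2: 30(ω_s−ω_c) = −64(ω_r−ω_c),  ω_r=0, ω_c=1
Stage 2: ω_s = 1 − (64/30)(0−1) = 47/15
  ⇒ ω_s²/ω_c² = 47/15
Coupling ω_c² = ω_c¹ ⇒ overall = 7/40 × 47/15 = 329/600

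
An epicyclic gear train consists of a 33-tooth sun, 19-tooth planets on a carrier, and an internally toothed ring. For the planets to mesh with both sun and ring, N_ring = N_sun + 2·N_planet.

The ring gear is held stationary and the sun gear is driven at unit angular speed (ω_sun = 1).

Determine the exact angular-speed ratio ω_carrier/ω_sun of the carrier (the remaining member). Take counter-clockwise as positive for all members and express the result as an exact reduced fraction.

33/104

N_ring = 33 + 2·19 = 71
33(ω_s−ω_c) = −71(ω_r−ω_c),  ω_r=0, ω_s=1
33(1−ω_c) = −71(0−ω_c)  ⇒  104ω_c = 33  ⇒  ω_c = 33/104
ω_c/ω_s = 33/104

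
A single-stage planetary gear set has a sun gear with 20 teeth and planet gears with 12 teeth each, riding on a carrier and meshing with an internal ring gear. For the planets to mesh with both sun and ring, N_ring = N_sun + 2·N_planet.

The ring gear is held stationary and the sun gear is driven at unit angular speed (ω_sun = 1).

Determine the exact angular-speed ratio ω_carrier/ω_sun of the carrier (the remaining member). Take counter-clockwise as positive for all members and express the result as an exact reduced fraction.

5/16

N_ring = 20 + 2·12 = 44
20(ω_s−ω_c) = −44(ω_r−ω_c),  ω_r=0, ω_s=1
20(1−ω_c) = −44(0−ω_c)  ⇒  64ω_c = 20  ⇒  ω_c = 5/16
ω_c/ω_s = 5/16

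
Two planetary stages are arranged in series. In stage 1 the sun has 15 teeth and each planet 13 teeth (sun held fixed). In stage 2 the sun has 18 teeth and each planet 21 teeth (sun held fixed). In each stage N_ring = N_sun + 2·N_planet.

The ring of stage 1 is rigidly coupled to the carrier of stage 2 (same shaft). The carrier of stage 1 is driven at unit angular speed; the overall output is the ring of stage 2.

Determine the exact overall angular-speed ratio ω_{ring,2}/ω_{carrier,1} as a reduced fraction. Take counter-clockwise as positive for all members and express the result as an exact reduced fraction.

364/205

Stage 1: N_ring = 15 + 2·13 = 41
Stage 1: 15(ω_s−ω_c) = −41(ω_r−ω_c),  ω_s=0, ω_c=1
Stage 1: ω_r = 1 − (15/41)(0−1) = 56/41
  ⇒ ω_r¹/ω_c¹ = 56/41
Stage 2: N_ring = 18 + 2·21 = 60
Stage 2: 18(ω_s−ω_c) = −60(ω_r−ω_c),  ω_s=0, ω_c=1
Stage 2: ω_r = 1 − (18/60)(0−1) = 13/10
  ⇒ ω_r²/ω_c² = 13/10
Coupling ω_c² = ω_r¹ ⇒ overall = 56/41 × 13/10 = 364/205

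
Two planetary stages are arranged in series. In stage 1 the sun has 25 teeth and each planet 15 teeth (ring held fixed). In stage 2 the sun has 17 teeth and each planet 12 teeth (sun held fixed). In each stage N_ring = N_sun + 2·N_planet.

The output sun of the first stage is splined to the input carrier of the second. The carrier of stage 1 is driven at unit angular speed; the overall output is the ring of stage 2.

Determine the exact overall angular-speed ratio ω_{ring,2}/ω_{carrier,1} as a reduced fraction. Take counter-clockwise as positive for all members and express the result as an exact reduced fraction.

Stage 1: N_ring = 25 + 2·15 = 55
Stage 1: 25(ω_s−ω_c) = −55(ω_r−ω_c),  ω_r=0, ω_c=1
Stage 1: ω_s = 1 − (55/25)(0−1) = 16/5
  ⇒ ω_s¹/ω_c¹ = 16/5
Stage 2: N_ring = 17 + 2·12 = 41
Stage 2: 17(ω_s−ω_c) = −41(ω_r−ω_c),  ω_s=0, ω_c=1
Stage 2: ω_r = 1 − (17/41)(0−1) = 58/41
  ⇒ ω_r²/ω_c² = 58/41
Coupling ω_c² = ω_s¹ ⇒ overall = 16/5 × 58/41 = 928/205

928/205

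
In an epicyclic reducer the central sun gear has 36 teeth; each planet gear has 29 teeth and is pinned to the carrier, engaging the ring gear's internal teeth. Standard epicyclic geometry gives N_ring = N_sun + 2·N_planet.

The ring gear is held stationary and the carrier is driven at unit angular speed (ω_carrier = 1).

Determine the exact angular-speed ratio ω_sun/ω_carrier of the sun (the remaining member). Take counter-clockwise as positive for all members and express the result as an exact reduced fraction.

65/18

N_ring = 36 + 2·29 = 94
36(ω_s−ω_c) = −94(ω_r−ω_c),  ω_r=0, ω_c=1
ω_s = 1 − (94/36)(0−1) = 65/18
ω_s/ω_c = 65/18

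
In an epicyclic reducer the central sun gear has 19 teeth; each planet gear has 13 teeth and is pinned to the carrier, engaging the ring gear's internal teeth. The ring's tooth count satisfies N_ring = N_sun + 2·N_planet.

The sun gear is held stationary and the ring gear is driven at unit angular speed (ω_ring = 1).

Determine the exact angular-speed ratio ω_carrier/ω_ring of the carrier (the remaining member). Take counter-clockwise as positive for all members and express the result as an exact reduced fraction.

N_ring = 19 + 2·13 = 45
19(ω_s−ω_c) = −45(ω_r−ω_c),  ω_s=0, ω_r=1
19(0−ω_c) = −45(1−ω_c)  ⇒  64ω_c = 45  ⇒  ω_c = 45/64
ω_c/ω_r = 45/64

45/64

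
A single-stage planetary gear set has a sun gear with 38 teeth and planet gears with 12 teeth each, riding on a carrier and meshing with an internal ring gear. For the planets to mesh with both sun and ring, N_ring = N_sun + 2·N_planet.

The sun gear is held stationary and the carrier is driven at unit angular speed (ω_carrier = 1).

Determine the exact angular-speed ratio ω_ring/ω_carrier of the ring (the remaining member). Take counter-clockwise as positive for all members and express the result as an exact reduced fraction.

50/31

N_ring = 38 + 2·12 = 62
38(ω_s−ω_c) = −62(ω_r−ω_c),  ω_s=0, ω_c=1
ω_r = 1 − (38/62)(0−1) = 50/31
ω_r/ω_c = 50/31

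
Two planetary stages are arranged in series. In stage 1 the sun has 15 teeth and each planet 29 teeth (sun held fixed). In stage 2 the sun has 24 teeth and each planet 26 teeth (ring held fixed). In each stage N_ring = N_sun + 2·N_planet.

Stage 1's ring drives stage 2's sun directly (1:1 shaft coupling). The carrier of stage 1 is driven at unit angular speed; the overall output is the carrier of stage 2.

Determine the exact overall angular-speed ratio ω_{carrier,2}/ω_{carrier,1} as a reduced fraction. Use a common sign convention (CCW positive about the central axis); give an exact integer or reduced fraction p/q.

528/1825

Stage 1: N_ring = 15 + 2·29 = 73
Stage 1: 15(ω_s−ω_c) = −73(ω_r−ω_c),  ω_s=0, ω_c=1
Stage 1: ω_r = 1 − (15/73)(0−1) = 88/73
  ⇒ ω_r¹/ω_c¹ = 88/73
Stage 2: N_ring = 24 + 2·26 = 76
Stage 2: 24(ω_s−ω_c) = −76(ω_r−ω_c),  ω_r=0, ω_s=1
Stage 2: 24(1−ω_c) = −76(0−ω_c)  ⇒  100ω_c = 24  ⇒  ω_c = 6/25
  ⇒ ω_c²/ω_s² = 6/25
Coupling ω_s² = ω_r¹ ⇒ overall = 88/73 × 6/25 = 528/1825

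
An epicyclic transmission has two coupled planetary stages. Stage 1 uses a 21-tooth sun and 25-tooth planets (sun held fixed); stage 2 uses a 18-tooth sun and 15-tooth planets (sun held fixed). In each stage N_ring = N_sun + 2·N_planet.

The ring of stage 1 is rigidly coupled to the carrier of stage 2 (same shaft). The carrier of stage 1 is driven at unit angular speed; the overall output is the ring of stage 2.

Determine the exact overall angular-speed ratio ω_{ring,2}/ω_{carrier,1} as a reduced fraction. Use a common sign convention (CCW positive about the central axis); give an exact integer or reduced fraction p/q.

253/142

Stage 1: N_ring = 21 + 2·25 = 71
Stage 1: 21(ω_s−ω_c) = −71(ω_r−ω_c),  ω_s=0, ω_c=1
Stage 1: ω_r = 1 − (21/71)(0−1) = 92/71
  ⇒ ω_r¹/ω_c¹ = 92/71
Stage 2: N_ring = 18 + 2·15 = 48
Stage 2: 18(ω_s−ω_c) = −48(ω_r−ω_c),  ω_s=0, ω_c=1
Stage 2: ω_r = 1 − (18/48)(0−1) = 11/8
  ⇒ ω_r²/ω_c² = 11/8
Coupling ω_c² = ω_r¹ ⇒ overall = 92/71 × 11/8 = 253/142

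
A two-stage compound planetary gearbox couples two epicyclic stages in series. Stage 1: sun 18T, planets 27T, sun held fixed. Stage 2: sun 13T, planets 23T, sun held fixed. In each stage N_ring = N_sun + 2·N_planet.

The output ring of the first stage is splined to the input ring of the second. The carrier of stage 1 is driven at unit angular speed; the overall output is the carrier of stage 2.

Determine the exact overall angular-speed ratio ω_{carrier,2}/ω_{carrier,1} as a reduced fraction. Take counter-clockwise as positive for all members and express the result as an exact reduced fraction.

295/288

Stage 1: N_ring = 18 + 2·27 = 72
Stage 1: 18(ω_s−ω_c) = −72(ω_r−ω_c),  ω_s=0, ω_c=1
Stage 1: ω_r = 1 − (18/72)(0−1) = 5/4
  ⇒ ω_r¹/ω_c¹ = 5/4
Stage 2: N_ring = 13 + 2·23 = 59
Stage 2: 13(ω_s−ω_c) = −59(ω_r−ω_c),  ω_s=0, ω_r=1
Stage 2: 13(0−ω_c) = −59(1−ω_c)  ⇒  72ω_c = 59  ⇒  ω_c = 59/72
  ⇒ ω_c²/ω_r² = 59/72
Coupling ω_r² = ω_r¹ ⇒ overall = 5/4 × 59/72 = 295/288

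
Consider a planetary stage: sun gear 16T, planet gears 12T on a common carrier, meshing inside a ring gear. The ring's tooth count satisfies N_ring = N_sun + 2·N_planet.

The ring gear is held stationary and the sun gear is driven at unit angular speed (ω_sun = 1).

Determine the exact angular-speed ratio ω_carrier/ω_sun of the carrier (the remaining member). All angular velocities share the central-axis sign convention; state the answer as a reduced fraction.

N_ring = 16 + 2·12 = 40
16(ω_s−ω_c) = −40(ω_r−ω_c),  ω_r=0, ω_s=1
16(1−ω_c) = −40(0−ω_c)  ⇒  56ω_c = 16  ⇒  ω_c = 2/7
ω_c/ω_s = 2/7

2/7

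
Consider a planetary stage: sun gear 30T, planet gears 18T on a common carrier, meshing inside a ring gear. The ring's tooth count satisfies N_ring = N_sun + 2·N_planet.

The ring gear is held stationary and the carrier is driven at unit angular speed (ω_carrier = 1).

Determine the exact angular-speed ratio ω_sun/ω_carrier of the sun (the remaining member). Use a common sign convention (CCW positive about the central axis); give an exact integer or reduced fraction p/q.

N_ring = 30 + 2·18 = 66
30(ω_s−ω_c) = −66(ω_r−ω_c),  ω_r=0, ω_c=1
ω_s = 1 − (66/30)(0−1) = 16/5
ω_s/ω_c = 16/5

16/5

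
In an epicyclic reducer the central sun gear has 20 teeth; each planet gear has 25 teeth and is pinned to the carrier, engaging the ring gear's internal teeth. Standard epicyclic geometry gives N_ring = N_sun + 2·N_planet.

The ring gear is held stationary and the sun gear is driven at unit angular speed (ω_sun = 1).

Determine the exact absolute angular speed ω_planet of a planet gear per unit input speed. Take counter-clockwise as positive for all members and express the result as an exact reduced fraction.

N_ring = 20 + 2·25 = 70
20(ω_s−ω_c) = −70(ω_r−ω_c),  ω_r=0, ω_s=1
20(1−ω_c) = −70(0−ω_c)  ⇒  90ω_c = 20  ⇒  ω_c = 2/9
sun–planet: 20·(1−2/9) = −25·(ω_p−ω_c)  ⇒  ω_p−ω_c = −(20/25)·(7/9) = -28/45
ω_p = 2/9 − 28/45 = -2/5

-2/5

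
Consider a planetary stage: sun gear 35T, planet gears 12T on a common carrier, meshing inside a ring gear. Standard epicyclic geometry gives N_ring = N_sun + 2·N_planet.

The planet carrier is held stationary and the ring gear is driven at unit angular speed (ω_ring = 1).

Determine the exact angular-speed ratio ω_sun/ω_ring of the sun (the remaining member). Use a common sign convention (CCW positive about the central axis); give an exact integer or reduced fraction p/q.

-59/35

N_ring = 35 + 2·12 = 59
35(ω_s−ω_c) = −59(ω_r−ω_c),  ω_c=0, ω_r=1
ω_s = 0 − (59/35)(1−0) = -59/35
ω_s/ω_r = -59/35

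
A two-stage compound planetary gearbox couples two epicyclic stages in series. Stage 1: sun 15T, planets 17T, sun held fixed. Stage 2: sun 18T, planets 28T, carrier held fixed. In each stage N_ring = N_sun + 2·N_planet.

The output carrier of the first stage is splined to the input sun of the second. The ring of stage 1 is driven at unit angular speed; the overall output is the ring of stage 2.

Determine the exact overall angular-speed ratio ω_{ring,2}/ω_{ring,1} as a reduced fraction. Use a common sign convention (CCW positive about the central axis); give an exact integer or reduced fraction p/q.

Stage 1: N_ring = 15 + 2·17 = 49
Stage 1: 15(ω_s−ω_c) = −49(ω_r−ω_c),  ω_s=0, ω_r=1
Stage 1: 15(0−ω_c) = −49(1−ω_c)  ⇒  64ω_c = 49  ⇒  ω_c = 49/64
  ⇒ ω_c¹/ω_r¹ = 49/64
Stage 2: N_ring = 18 + 2·28 = 74
Stage 2: 18(ω_s−ω_c) = −74(ω_r−ω_c),  ω_c=0, ω_s=1
Stage 2: ω_r = 0 − (18/74)(1−0) = -9/37
  ⇒ ω_r²/ω_s² = -9/37
Coupling ω_s² = ω_c¹ ⇒ overall = 49/64 × -9/37 = -441/2368

-441/2368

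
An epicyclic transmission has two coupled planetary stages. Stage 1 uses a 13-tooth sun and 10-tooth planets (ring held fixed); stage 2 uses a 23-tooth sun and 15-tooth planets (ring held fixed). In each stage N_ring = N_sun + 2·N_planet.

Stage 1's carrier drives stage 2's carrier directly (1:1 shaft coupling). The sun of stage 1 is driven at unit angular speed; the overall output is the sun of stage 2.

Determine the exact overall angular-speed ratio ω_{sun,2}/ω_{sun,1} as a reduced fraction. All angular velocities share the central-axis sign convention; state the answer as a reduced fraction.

494/529

Stage 1: N_ring = 13 + 2·10 = 33
Stage 1: 13(ω_s−ω_c) = −33(ω_r−ω_c),  ω_r=0, ω_s=1
Stage 1: 13(1−ω_c) = −33(0−ω_c)  ⇒  46ω_c = 13  ⇒  ω_c = 13/46
  ⇒ ω_c¹/ω_s¹ = 13/46
Stage 2: N_ring = 23 + 2·15 = 53
Stage 2: 23(ω_s−ω_c) = −53(ω_r−ω_c),  ω_r=0, ω_c=1
Stage 2: ω_s = 1 − (53/23)(0−1) = 76/23
  ⇒ ω_s²/ω_c² = 76/23
Coupling ω_c² = ω_c¹ ⇒ overall = 13/46 × 76/23 = 494/529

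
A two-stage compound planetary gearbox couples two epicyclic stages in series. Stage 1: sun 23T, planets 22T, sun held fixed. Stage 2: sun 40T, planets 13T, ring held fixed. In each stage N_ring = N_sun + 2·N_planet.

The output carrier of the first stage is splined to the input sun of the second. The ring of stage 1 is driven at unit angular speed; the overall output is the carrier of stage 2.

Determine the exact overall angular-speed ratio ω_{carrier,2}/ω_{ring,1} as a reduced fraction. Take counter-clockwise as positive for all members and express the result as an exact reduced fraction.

Stage 1: N_ring = 23 + 2·22 = 67
Stage 1: 23(ω_s−ω_c) = −67(ω_r−ω_c),  ω_s=0, ω_r=1
Stage 1: 23(0−ω_c) = −67(1−ω_c)  ⇒  90ω_c = 67  ⇒  ω_c = 67/90
  ⇒ ω_c¹/ω_r¹ = 67/90
Stage 2: N_ring = 40 + 2·13 = 66
Stage 2: 40(ω_s−ω_c) = −66(ω_r−ω_c),  ω_r=0, ω_s=1
Stage 2: 40(1−ω_c) = −66(0−ω_c)  ⇒  106ω_c = 40  ⇒  ω_c = 20/53
  ⇒ ω_c²/ω_s² = 20/53
Coupling ω_s² = ω_c¹ ⇒ overall = 67/90 × 20/53 = 134/477

134/477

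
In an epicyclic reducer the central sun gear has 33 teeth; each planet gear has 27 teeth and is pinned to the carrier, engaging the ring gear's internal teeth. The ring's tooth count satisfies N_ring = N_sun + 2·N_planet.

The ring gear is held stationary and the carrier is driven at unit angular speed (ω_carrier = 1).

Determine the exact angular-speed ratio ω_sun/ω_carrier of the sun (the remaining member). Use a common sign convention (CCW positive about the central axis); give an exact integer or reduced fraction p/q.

N_ring = 33 + 2·27 = 87
33(ω_s−ω_c) = −87(ω_r−ω_c),  ω_r=0, ω_c=1
ω_s = 1 − (87/33)(0−1) = 40/11
ω_s/ω_c = 40/11

40/11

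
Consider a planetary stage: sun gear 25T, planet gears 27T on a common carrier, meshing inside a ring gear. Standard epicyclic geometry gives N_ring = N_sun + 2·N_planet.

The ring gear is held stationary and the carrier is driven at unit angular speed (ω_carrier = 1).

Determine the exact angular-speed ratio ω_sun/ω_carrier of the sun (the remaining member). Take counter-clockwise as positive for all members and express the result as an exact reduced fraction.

N_ring = 25 + 2·27 = 79
25(ω_s−ω_c) = −79(ω_r−ω_c),  ω_r=0, ω_c=1
ω_s = 1 − (79/25)(0−1) = 104/25
ω_s/ω_c = 104/25

104/25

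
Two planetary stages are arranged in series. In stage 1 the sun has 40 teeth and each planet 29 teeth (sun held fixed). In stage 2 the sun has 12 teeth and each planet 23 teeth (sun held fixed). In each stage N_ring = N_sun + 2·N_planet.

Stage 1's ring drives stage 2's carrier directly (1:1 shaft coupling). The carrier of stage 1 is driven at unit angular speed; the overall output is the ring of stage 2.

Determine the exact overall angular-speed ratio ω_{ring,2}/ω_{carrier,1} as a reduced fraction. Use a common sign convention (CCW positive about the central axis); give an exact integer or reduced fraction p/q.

Stage 1: N_ring = 40 + 2·29 = 98
Stage 1: 40(ω_s−ω_c) = −98(ω_r−ω_c),  ω_s=0, ω_c=1
Stage 1: ω_r = 1 − (40/98)(0−1) = 69/49
  ⇒ ω_r¹/ω_c¹ = 69/49
Stage 2: N_ring = 12 + 2·23 = 58
Stage 2: 12(ω_s−ω_c) = −58(ω_r−ω_c),  ω_s=0, ω_c=1
Stage 2: ω_r = 1 − (12/58)(0−1) = 35/29
  ⇒ ω_r²/ω_c² = 35/29
Coupling ω_c² = ω_r¹ ⇒ overall = 69/49 × 35/29 = 345/203

345/203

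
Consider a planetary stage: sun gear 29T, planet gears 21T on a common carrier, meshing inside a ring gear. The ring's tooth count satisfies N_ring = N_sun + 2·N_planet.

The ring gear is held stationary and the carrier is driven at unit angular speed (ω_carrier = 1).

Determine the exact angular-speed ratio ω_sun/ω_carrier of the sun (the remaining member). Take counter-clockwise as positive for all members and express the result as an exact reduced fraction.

N_ring = 29 + 2·21 = 71
29(ω_s−ω_c) = −71(ω_r−ω_c),  ω_r=0, ω_c=1
ω_s = 1 − (71/29)(0−1) = 100/29
ω_s/ω_c = 100/29

100/29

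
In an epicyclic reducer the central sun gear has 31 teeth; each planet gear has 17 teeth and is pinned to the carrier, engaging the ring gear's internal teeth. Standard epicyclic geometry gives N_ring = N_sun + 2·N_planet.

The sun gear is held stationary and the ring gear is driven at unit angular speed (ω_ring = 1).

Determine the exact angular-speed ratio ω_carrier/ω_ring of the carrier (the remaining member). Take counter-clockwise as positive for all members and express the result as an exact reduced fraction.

N_ring = 31 + 2·17 = 65
31(ω_s−ω_c) = −65(ω_r−ω_c),  ω_s=0, ω_r=1
31(0−ω_c) = −65(1−ω_c)  ⇒  96ω_c = 65  ⇒  ω_c = 65/96
ω_c/ω_r = 65/96

65/96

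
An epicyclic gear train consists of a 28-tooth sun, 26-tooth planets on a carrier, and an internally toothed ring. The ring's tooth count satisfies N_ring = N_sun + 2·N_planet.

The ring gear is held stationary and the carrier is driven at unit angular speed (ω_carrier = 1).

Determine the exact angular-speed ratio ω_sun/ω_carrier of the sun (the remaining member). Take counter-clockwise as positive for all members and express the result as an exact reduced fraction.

N_ring = 28 + 2·26 = 80
28(ω_s−ω_c) = −80(ω_r−ω_c),  ω_r=0, ω_c=1
ω_s = 1 − (80/28)(0−1) = 27/7
ω_s/ω_c = 27/7

27/7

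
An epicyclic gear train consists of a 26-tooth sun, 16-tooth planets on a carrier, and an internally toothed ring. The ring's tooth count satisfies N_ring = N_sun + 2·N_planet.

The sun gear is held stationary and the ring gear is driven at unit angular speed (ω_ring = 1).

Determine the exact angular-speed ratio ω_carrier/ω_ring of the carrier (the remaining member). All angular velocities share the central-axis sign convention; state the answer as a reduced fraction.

29/42

N_ring = 26 + 2·16 = 58
26(ω_s−ω_c) = −58(ω_r−ω_c),  ω_s=0, ω_r=1
26(0−ω_c) = −58(1−ω_c)  ⇒  84ω_c = 58  ⇒  ω_c = 29/42
ω_c/ω_r = 29/42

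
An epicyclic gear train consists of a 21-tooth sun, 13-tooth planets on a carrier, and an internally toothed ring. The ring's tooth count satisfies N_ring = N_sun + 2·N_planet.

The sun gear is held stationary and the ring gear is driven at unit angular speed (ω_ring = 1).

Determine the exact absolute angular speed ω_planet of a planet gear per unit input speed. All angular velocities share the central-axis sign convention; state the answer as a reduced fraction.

N_ring = 21 + 2·13 = 47
21(ω_s−ω_c) = −47(ω_r−ω_c),  ω_s=0, ω_r=1
21(0−ω_c) = −47(1−ω_c)  ⇒  68ω_c = 47  ⇒  ω_c = 47/68
sun–planet: 21·(0−47/68) = −13·(ω_p−ω_c)  ⇒  ω_p−ω_c = −(21/13)·(-47/68) = 987/884
ω_p = 47/68 + 987/884 = 47/26

47/26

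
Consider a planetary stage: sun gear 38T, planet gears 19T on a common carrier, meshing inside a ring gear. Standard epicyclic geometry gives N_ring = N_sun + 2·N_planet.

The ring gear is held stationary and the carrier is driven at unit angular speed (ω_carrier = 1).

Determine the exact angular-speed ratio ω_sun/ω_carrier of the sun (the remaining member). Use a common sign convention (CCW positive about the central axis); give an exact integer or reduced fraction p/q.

3

N_ring = 38 + 2·19 = 76
38(ω_s−ω_c) = −76(ω_r−ω_c),  ω_r=0, ω_c=1
ω_s = 1 − (76/38)(0−1) = 3
ω_s/ω_c = 3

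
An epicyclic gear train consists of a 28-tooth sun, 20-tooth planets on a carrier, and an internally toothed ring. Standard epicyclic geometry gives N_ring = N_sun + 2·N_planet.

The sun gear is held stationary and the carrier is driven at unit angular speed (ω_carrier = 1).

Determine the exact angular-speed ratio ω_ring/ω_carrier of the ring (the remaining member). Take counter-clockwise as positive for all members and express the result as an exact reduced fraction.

N_ring = 28 + 2·20 = 68
28(ω_s−ω_c) = −68(ω_r−ω_c),  ω_s=0, ω_c=1
ω_r = 1 − (28/68)(0−1) = 24/17
ω_r/ω_c = 24/17

24/17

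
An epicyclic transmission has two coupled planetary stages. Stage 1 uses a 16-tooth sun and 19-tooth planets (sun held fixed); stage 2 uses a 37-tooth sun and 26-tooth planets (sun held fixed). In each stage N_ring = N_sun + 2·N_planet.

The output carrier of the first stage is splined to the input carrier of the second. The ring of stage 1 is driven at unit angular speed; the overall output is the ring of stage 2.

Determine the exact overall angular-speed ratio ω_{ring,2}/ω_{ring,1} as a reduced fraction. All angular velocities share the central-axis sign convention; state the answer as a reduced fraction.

486/445

Stage 1: N_ring = 16 + 2·19 = 54
Stage 1: 16(ω_s−ω_c) = −54(ω_r−ω_c),  ω_s=0, ω_r=1
Stage 1: 16(0−ω_c) = −54(1−ω_c)  ⇒  70ω_c = 54  ⇒  ω_c = 27/35
  ⇒ ω_c¹/ω_r¹ = 27/35
Stage 2: N_ring = 37 + 2·26 = 89
Stage 2: 37(ω_s−ω_c) = −89(ω_r−ω_c),  ω_s=0, ω_c=1
Stage 2: ω_r = 1 − (37/89)(0−1) = 126/89
  ⇒ ω_r²/ω_c² = 126/89
Coupling ω_c² = ω_c¹ ⇒ overall = 27/35 × 126/89 = 486/445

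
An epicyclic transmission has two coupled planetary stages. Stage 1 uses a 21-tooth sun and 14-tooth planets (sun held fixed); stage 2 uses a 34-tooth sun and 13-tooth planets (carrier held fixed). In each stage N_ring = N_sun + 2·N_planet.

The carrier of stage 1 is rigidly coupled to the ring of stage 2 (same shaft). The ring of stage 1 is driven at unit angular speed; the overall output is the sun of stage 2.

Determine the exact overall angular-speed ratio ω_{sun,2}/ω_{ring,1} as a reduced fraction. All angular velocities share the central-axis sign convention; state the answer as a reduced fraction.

-21/17

Stage 1: N_ring = 21 + 2·14 = 49
Stage 1: 21(ω_s−ω_c) = −49(ω_r−ω_c),  ω_s=0, ω_r=1
Stage 1: 21(0−ω_c) = −49(1−ω_c)  ⇒  70ω_c = 49  ⇒  ω_c = 7/10
  ⇒ ω_c¹/ω_r¹ = 7/10
Stage 2: N_ring = 34 + 2·13 = 60
Stage 2: 34(ω_s−ω_c) = −60(ω_r−ω_c),  ω_c=0, ω_r=1
Stage 2: ω_s = 0 − (60/34)(1−0) = -30/17
  ⇒ ω_s²/ω_r² = -30/17
Coupling ω_r² = ω_c¹ ⇒ overall = 7/10 × -30/17 = -21/17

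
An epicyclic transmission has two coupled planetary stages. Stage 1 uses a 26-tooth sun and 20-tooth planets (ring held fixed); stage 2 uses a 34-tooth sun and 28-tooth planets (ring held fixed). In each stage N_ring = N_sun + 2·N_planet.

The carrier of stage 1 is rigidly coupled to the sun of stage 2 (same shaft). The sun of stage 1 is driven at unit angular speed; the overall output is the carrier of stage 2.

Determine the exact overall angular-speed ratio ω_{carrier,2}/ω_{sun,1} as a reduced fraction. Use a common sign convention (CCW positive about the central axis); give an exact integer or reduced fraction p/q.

Stage 1: N_ring = 26 + 2·20 = 66
Stage 1: 26(ω_s−ω_c) = −66(ω_r−ω_c),  ω_r=0, ω_s=1
Stage 1: 26(1−ω_c) = −66(0−ω_c)  ⇒  92ω_c = 26  ⇒  ω_c = 13/46
  ⇒ ω_c¹/ω_s¹ = 13/46
Stage 2: N_ring = 34 + 2·28 = 90
Stage 2: 34(ω_s−ω_c) = −90(ω_r−ω_c),  ω_r=0, ω_s=1
Stage 2: 34(1−ω_c) = −90(0−ω_c)  ⇒  124ω_c = 34  ⇒  ω_c = 17/62
  ⇒ ω_c²/ω_s² = 17/62
Coupling ω_s² = ω_c¹ ⇒ overall = 13/46 × 17/62 = 221/2852

221/2852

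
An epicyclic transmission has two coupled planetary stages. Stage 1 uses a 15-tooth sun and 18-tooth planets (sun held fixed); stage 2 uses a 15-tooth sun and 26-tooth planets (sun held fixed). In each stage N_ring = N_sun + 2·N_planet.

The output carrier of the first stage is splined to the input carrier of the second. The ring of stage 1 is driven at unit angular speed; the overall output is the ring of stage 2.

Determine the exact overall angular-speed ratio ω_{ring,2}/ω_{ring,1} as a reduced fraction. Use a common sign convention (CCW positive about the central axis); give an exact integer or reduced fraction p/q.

697/737

Stage 1: N_ring = 15 + 2·18 = 51
Stage 1: 15(ω_s−ω_c) = −51(ω_r−ω_c),  ω_s=0, ω_r=1
Stage 1: 15(0−ω_c) = −51(1−ω_c)  ⇒  66ω_c = 51  ⇒  ω_c = 17/22
  ⇒ ω_c¹/ω_r¹ = 17/22
Stage 2: N_ring = 15 + 2·26 = 67
Stage 2: 15(ω_s−ω_c) = −67(ω_r−ω_c),  ω_s=0, ω_c=1
Stage 2: ω_r = 1 − (15/67)(0−1) = 82/67
  ⇒ ω_r²/ω_c² = 82/67
Coupling ω_c² = ω_c¹ ⇒ overall = 17/22 × 82/67 = 697/737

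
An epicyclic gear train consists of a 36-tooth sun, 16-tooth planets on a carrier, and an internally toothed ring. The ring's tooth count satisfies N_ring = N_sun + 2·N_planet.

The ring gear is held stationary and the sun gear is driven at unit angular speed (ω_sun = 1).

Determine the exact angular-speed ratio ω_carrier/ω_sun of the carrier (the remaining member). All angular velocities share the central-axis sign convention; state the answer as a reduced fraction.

N_ring = 36 + 2·16 = 68
36(ω_s−ω_c) = −68(ω_r−ω_c),  ω_r=0, ω_s=1
36(1−ω_c) = −68(0−ω_c)  ⇒  104ω_c = 36  ⇒  ω_c = 9/26
ω_c/ω_s = 9/26

9/26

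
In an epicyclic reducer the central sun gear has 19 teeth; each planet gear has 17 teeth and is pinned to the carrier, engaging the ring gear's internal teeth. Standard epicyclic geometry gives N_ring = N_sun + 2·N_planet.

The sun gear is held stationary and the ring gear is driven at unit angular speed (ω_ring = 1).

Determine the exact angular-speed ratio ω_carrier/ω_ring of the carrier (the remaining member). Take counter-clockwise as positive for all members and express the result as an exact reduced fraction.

N_ring = 19 + 2·17 = 53
19(ω_s−ω_c) = −53(ω_r−ω_c),  ω_s=0, ω_r=1
19(0−ω_c) = −53(1−ω_c)  ⇒  72ω_c = 53  ⇒  ω_c = 53/72
ω_c/ω_r = 53/72

53/72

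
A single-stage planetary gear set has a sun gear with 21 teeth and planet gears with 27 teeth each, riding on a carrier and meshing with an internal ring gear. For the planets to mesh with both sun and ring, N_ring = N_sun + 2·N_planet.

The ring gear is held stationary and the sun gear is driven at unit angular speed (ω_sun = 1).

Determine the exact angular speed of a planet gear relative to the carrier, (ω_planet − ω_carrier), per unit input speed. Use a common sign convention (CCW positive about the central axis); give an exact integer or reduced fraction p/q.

-175/288

N_ring = 21 + 2·27 = 75
21(ω_s−ω_c) = −75(ω_r−ω_c),  ω_r=0, ω_s=1
21(1−ω_c) = −75(0−ω_c)  ⇒  96ω_c = 21  ⇒  ω_c = 7/32
sun–planet: 21·(1−7/32) = −27·(ω_p−ω_c)  ⇒  ω_p−ω_c = −(21/27)·(25/32) = -175/288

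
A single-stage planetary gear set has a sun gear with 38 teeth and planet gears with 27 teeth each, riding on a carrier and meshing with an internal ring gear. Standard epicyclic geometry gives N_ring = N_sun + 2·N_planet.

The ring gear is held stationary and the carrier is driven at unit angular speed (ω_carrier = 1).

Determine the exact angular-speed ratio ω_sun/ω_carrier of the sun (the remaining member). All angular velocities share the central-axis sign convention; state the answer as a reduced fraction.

N_ring = 38 + 2·27 = 92
38(ω_s−ω_c) = −92(ω_r−ω_c),  ω_r=0, ω_c=1
ω_s = 1 − (92/38)(0−1) = 65/19
ω_s/ω_c = 65/19

65/19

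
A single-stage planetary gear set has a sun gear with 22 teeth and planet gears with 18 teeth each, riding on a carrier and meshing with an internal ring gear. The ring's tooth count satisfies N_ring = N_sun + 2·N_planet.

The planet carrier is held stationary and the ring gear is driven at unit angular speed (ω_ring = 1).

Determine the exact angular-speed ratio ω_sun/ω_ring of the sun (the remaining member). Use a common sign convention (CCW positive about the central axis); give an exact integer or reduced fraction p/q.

-29/11

N_ring = 22 + 2·18 = 58
22(ω_s−ω_c) = −58(ω_r−ω_c),  ω_c=0, ω_r=1
ω_s = 0 − (58/22)(1−0) = -29/11
ω_s/ω_r = -29/11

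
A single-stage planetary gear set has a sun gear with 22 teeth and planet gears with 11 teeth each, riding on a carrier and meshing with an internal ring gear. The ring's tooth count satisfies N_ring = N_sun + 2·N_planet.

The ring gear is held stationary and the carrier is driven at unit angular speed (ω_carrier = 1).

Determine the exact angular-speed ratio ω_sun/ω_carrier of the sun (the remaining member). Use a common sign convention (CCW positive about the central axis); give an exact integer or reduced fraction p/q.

3

N_ring = 22 + 2·11 = 44
22(ω_s−ω_c) = −44(ω_r−ω_c),  ω_r=0, ω_c=1
ω_s = 1 − (44/22)(0−1) = 3
ω_s/ω_c = 3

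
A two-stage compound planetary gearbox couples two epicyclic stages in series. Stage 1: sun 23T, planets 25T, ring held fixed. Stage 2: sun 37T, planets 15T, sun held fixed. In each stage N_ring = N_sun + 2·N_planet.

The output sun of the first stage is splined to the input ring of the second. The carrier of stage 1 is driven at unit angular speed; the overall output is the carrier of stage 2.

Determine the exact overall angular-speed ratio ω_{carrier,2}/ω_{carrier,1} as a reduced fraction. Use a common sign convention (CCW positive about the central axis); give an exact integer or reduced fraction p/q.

Stage 1: N_ring = 23 + 2·25 = 73
Stage 1: 23(ω_s−ω_c) = −73(ω_r−ω_c),  ω_r=0, ω_c=1
Stage 1: ω_s = 1 − (73/23)(0−1) = 96/23
  ⇒ ω_s¹/ω_c¹ = 96/23
Stage 2: N_ring = 37 + 2·15 = 67
Stage 2: 37(ω_s−ω_c) = −67(ω_r−ω_c),  ω_s=0, ω_r=1
Stage 2: 37(0−ω_c) = −67(1−ω_c)  ⇒  104ω_c = 67  ⇒  ω_c = 67/104
  ⇒ ω_c²/ω_r² = 67/104
Coupling ω_r² = ω_s¹ ⇒ overall = 96/23 × 67/104 = 804/299

804/299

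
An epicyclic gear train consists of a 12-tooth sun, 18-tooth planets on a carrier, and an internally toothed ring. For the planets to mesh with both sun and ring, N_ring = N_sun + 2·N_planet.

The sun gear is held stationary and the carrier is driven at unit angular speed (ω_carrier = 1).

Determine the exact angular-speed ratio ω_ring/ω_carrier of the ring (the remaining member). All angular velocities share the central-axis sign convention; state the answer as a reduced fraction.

N_ring = 12 + 2·18 = 48
12(ω_s−ω_c) = −48(ω_r−ω_c),  ω_s=0, ω_c=1
ω_r = 1 − (12/48)(0−1) = 5/4
ω_r/ω_c = 5/4

5/4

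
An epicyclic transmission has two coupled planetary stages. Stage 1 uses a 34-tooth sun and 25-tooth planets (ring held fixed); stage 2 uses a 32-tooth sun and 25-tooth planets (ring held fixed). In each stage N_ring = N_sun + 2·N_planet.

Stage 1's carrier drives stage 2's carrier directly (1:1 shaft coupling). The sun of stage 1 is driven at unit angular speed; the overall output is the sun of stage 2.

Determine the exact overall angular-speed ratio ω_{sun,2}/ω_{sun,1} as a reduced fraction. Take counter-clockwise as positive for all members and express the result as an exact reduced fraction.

969/944

Stage 1: N_ring = 34 + 2·25 = 84
Stage 1: 34(ω_s−ω_c) = −84(ω_r−ω_c),  ω_r=0, ω_s=1
Stage 1: 34(1−ω_c) = −84(0−ω_c)  ⇒  118ω_c = 34  ⇒  ω_c = 17/59
  ⇒ ω_c¹/ω_s¹ = 17/59
Stage 2: N_ring = 32 + 2·25 = 82
Stage 2: 32(ω_s−ω_c) = −82(ω_r−ω_c),  ω_r=0, ω_c=1
Stage 2: ω_s = 1 − (82/32)(0−1) = 57/16
  ⇒ ω_s²/ω_c² = 57/16
Coupling ω_c² = ω_c¹ ⇒ overall = 17/59 × 57/16 = 969/944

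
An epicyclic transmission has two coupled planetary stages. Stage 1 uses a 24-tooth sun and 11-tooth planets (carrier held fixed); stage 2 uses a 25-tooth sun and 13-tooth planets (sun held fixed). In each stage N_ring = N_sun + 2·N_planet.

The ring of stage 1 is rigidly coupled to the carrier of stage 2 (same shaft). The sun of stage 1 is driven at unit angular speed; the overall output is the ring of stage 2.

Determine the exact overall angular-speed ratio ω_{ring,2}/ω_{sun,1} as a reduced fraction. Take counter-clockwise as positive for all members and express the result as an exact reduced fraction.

-304/391

Stage 1: N_ring = 24 + 2·11 = 46
Stage 1: 24(ω_s−ω_c) = −46(ω_r−ω_c),  ω_c=0, ω_s=1
Stage 1: ω_r = 0 − (24/46)(1−0) = -12/23
  ⇒ ω_r¹/ω_s¹ = -12/23
Stage 2: N_ring = 25 + 2·13 = 51
Stage 2: 25(ω_s−ω_c) = −51(ω_r−ω_c),  ω_s=0, ω_c=1
Stage 2: ω_r = 1 − (25/51)(0−1) = 76/51
  ⇒ ω_r²/ω_c² = 76/51
Coupling ω_c² = ω_r¹ ⇒ overall = -12/23 × 76/51 = -304/391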